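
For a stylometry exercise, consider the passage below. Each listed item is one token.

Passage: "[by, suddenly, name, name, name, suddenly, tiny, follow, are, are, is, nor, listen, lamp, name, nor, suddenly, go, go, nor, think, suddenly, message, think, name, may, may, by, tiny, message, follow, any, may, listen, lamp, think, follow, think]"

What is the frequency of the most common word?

Frequencies: name:5, suddenly:4, think:4, follow:3, nor:3, may:3, by:2, tiny:2, are:2, listen:2, lamp:2, go:2, message:2, is:1, any:1
Most common: 'name' with frequency 5.

5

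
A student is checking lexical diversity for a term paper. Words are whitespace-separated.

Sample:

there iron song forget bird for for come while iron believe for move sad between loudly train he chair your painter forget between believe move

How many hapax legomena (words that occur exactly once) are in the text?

Frequencies: for:3, iron:2, forget:2, believe:2, move:2, between:2, there:1, song:1, bird:1, come:1, while:1, sad:1, loudly:1, train:1, he:1, chair:1, your:1, painter:1
Hapax (freq=1): bird, chair, come, he, loudly, painter, sad, song, there, train, while, your

12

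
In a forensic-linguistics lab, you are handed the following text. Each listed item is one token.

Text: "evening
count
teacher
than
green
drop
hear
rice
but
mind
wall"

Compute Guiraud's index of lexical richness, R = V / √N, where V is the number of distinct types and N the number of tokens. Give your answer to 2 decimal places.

N = 11, V = 11.
√N = 3.316625
R = 11 / 3.316625 = 3.32

3.32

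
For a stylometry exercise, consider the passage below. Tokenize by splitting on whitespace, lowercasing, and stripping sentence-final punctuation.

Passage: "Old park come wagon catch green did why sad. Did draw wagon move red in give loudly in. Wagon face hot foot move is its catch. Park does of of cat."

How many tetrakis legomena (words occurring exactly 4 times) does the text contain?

0

Frequencies: wagon:3, park:2, catch:2, did:2, move:2, in:2, of:2, old:1, come:1, green:1, why:1, sad:1, draw:1, red:1, give:1, loudly:1, face:1, hot:1, foot:1, is:1, … (3 more, each freq 1)
Words with frequency 4: (none)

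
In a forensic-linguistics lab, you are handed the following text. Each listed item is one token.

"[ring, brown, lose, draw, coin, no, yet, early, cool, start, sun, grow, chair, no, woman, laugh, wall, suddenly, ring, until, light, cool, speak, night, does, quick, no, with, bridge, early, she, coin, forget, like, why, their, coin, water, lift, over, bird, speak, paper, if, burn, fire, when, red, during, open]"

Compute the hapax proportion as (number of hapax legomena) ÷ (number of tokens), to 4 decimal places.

Frequencies: coin:3, no:3, ring:2, early:2, cool:2, speak:2, brown:1, lose:1, draw:1, yet:1, start:1, sun:1, grow:1, chair:1, woman:1, laugh:1, wall:1, suddenly:1, until:1, light:1, … (22 more, each freq 1)
Hapax count = 36; token count = 50.
Ratio = 36 / 50 = 0.7200

0.7200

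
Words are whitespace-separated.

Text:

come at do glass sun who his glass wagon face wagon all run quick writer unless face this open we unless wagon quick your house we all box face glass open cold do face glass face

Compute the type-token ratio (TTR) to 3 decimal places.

N = 36 tokens, V = 21 types.
TTR = V / N = 21 / 36 = 0.583

0.583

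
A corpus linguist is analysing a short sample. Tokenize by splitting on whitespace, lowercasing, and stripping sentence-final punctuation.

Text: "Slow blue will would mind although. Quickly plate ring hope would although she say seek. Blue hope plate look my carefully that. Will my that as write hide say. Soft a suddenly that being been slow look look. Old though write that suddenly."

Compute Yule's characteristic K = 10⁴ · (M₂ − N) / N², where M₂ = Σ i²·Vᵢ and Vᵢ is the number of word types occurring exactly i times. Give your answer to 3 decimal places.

216.333

Frequencies: that:4, look:3, slow:2, blue:2, will:2, would:2, although:2, plate:2, hope:2, say:2, my:2, write:2, suddenly:2, mind:1, quickly:1, ring:1, she:1, seek:1, carefully:1, as:1, … (7 more, each freq 1)
N = 43. Frequency spectrum: V_1=14, V_2=11, V_3=1, V_4=1
M₂ = 1²·14 + 2²·11 + 3²·1 + 4²·1 = 83
K = 10000 × (83 − 43) / 43² = 216.333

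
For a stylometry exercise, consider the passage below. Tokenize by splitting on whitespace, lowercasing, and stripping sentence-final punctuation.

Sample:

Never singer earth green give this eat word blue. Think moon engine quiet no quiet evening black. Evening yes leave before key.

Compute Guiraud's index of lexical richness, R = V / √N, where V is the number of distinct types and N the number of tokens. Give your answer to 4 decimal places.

4.2640

N = 22, V = 20.
√N = 4.690416
R = 20 / 4.690416 = 4.2640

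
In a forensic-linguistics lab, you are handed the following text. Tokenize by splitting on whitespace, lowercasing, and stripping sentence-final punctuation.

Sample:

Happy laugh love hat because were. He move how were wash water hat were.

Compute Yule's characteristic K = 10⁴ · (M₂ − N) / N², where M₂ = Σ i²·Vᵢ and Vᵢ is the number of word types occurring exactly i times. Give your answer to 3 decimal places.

408.163

Frequencies: were:3, hat:2, happy:1, laugh:1, love:1, because:1, he:1, move:1, how:1, wash:1, water:1
N = 14. Frequency spectrum: V_1=9, V_2=1, V_3=1
M₂ = 1²·9 + 2²·1 + 3²·1 = 22
K = 10000 × (22 − 14) / 14² = 408.163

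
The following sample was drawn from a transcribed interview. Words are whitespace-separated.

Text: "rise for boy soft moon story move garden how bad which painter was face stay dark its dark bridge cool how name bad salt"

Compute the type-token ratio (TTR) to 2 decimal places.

0.88

N = 24 tokens, V = 21 types.
TTR = V / N = 21 / 24 = 0.88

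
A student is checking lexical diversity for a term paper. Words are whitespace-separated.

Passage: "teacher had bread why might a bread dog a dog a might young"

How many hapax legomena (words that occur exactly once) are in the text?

Frequencies: a:3, bread:2, might:2, dog:2, teacher:1, had:1, why:1, young:1
Hapax (freq=1): had, teacher, why, young

4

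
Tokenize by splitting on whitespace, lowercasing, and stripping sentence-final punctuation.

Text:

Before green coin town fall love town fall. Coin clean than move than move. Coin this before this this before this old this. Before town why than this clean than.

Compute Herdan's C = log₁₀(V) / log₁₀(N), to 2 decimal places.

N = 30, V = 12.
log₁₀(V) = 1.079181, log₁₀(N) = 1.477121
C = 1.079181 / 1.477121 = 0.73

0.73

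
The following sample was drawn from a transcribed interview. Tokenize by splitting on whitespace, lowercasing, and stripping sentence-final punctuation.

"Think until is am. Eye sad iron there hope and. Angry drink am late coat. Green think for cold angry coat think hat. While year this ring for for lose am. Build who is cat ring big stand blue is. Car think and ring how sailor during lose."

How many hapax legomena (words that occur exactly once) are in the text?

Frequencies: think:4, is:3, am:3, for:3, ring:3, and:2, angry:2, coat:2, lose:2, until:1, eye:1, sad:1, iron:1, there:1, hope:1, drink:1, late:1, green:1, cold:1, hat:1, … (13 more, each freq 1)
Hapax (freq=1): big, blue, build, car, cat, cold, drink, during, eye, green, hat, hope, how, iron, late, sad, sailor, stand, there, this, until, while, who, year

24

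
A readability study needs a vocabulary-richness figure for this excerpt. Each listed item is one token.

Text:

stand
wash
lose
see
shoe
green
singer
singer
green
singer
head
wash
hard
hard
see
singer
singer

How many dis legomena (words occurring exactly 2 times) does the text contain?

Frequencies: singer:5, wash:2, see:2, green:2, hard:2, stand:1, lose:1, shoe:1, head:1
Words with frequency 2: green, hard, see, wash

4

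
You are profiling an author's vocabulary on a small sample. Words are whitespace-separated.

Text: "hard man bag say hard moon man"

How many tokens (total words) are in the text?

7

Tokens: hard, man, bag, say, hard, moon, man
N = 7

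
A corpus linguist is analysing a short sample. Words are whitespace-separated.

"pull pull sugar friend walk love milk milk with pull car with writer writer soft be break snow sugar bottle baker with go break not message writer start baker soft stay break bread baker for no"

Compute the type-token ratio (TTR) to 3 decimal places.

N = 36 tokens, V = 23 types.
TTR = V / N = 23 / 36 = 0.639

0.639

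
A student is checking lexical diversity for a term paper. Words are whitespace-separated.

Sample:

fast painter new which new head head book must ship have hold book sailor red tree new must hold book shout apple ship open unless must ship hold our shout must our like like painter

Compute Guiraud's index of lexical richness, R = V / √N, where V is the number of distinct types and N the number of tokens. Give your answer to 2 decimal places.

N = 35, V = 19.
√N = 5.916080
R = 19 / 5.916080 = 3.21

3.21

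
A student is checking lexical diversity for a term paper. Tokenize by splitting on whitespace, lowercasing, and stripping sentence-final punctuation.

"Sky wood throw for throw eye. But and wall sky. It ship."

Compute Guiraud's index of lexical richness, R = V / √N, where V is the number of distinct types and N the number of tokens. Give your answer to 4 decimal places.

2.8868

N = 12, V = 10.
√N = 3.464102
R = 10 / 3.464102 = 2.8868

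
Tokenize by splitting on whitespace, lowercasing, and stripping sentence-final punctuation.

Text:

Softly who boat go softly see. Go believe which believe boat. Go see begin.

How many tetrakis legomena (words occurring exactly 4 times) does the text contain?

0

Frequencies: go:3, softly:2, boat:2, see:2, believe:2, who:1, which:1, begin:1
Words with frequency 4: (none)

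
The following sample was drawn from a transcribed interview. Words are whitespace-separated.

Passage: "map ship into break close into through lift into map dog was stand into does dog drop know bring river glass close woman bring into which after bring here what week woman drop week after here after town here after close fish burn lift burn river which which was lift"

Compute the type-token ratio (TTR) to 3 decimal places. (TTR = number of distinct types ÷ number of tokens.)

N = 50 tokens, V = 25 types.
TTR = V / N = 25 / 50 = 0.500

0.500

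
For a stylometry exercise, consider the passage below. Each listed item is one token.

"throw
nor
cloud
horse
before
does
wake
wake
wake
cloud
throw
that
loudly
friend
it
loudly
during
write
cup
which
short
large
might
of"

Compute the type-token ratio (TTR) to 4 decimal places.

0.7917

N = 24 tokens, V = 19 types.
TTR = V / N = 19 / 24 = 0.7917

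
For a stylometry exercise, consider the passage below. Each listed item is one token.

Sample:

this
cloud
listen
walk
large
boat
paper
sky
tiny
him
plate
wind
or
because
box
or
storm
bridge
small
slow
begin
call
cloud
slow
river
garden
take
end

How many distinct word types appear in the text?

Distinct types: {because, begin, boat, box, bridge, call, cloud, end, garden, him, large, listen, or, paper, plate, river, sky, slow, small, storm, take, this, tiny, walk, wind}
V = 25

25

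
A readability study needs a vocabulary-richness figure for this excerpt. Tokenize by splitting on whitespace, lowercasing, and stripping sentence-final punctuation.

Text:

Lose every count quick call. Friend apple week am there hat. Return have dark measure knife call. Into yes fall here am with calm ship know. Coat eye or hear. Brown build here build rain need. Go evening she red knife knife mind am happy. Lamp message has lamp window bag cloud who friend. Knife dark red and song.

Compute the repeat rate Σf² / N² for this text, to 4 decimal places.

Frequencies: knife:4, am:3, call:2, friend:2, dark:2, here:2, build:2, red:2, lamp:2, lose:1, every:1, count:1, quick:1, apple:1, week:1, there:1, hat:1, return:1, have:1, measure:1, … (27 more, each freq 1)
Σf² = 91; N² = 3481
Repeat rate = 91 / 3481 = 0.0261

0.0261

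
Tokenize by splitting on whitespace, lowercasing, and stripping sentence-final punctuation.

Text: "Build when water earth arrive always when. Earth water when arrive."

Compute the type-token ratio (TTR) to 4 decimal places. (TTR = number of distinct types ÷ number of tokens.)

N = 11 tokens, V = 6 types.
TTR = V / N = 6 / 11 = 0.5455

0.5455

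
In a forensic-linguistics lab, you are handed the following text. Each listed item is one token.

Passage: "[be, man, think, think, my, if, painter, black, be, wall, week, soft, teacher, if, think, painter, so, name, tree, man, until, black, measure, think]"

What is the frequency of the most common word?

4

Frequencies: think:4, be:2, man:2, if:2, painter:2, black:2, my:1, wall:1, week:1, soft:1, teacher:1, so:1, name:1, tree:1, until:1, measure:1
Most common: 'think' with frequency 4.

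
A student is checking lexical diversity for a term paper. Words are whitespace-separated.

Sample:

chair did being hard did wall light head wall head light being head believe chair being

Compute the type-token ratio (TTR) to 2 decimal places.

N = 16 tokens, V = 8 types.
TTR = V / N = 8 / 16 = 0.50

0.50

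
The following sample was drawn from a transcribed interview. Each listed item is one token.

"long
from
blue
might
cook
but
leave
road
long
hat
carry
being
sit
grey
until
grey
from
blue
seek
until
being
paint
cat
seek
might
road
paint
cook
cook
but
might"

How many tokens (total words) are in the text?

31

Tokens: long, from, blue, might, cook, but, leave, road, long, hat, carry, being, sit, grey, until, grey, from, blue, seek, until, being, paint, cat, seek, might, road, paint, cook, cook, but, might
N = 31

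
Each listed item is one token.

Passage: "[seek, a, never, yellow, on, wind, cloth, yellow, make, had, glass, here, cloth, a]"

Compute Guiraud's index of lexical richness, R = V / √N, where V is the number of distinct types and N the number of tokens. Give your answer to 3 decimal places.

N = 14, V = 11.
√N = 3.741657
R = 11 / 3.741657 = 2.940

2.940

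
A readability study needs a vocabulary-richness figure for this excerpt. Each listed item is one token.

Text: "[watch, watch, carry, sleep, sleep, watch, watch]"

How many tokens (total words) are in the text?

7

Tokens: watch, watch, carry, sleep, sleep, watch, watch
N = 7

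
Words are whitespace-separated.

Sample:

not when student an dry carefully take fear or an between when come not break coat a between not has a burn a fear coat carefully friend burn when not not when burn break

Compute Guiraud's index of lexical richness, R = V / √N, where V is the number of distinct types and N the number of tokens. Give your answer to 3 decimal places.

2.915

N = 34, V = 17.
√N = 5.830952
R = 17 / 5.830952 = 2.915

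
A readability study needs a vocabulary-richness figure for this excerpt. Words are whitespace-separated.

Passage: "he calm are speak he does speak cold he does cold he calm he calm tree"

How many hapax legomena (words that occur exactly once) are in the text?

2

Frequencies: he:5, calm:3, speak:2, does:2, cold:2, are:1, tree:1
Hapax (freq=1): are, tree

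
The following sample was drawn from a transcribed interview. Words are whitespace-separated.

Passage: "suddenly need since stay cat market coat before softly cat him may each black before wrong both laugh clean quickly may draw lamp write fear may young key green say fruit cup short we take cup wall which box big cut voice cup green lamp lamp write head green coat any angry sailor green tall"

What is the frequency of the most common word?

Frequencies: green:4, may:3, lamp:3, cup:3, cat:2, coat:2, before:2, write:2, suddenly:1, need:1, since:1, stay:1, market:1, softly:1, him:1, each:1, black:1, wrong:1, both:1, laugh:1, … (22 more, each freq 1)
Most common: 'green' with frequency 4.

4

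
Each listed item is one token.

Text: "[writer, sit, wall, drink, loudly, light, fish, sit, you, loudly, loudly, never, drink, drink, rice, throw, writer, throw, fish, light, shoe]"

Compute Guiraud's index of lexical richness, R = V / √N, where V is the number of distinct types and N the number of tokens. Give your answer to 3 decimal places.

2.619

N = 21, V = 12.
√N = 4.582576
R = 12 / 4.582576 = 2.619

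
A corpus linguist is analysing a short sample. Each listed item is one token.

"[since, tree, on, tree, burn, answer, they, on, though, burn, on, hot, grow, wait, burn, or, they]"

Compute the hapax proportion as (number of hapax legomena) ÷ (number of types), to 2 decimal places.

Frequencies: on:3, burn:3, tree:2, they:2, since:1, answer:1, though:1, hot:1, grow:1, wait:1, or:1
Hapax count = 7; type count = 11.
Ratio = 7 / 11 = 0.64

0.64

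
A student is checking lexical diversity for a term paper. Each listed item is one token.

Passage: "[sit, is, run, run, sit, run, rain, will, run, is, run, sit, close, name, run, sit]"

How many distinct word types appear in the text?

7

Distinct types: {close, is, name, rain, run, sit, will}
V = 7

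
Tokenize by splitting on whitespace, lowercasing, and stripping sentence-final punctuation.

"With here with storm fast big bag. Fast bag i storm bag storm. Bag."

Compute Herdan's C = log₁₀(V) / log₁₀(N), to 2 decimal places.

0.74

N = 14, V = 7.
log₁₀(V) = 0.845098, log₁₀(N) = 1.146128
C = 0.845098 / 1.146128 = 0.74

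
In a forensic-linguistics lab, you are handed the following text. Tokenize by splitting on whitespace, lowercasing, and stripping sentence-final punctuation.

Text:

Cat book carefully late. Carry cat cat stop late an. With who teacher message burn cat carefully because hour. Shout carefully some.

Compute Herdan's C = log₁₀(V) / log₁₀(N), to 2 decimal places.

N = 22, V = 16.
log₁₀(V) = 1.204120, log₁₀(N) = 1.342423
C = 1.204120 / 1.342423 = 0.90

0.90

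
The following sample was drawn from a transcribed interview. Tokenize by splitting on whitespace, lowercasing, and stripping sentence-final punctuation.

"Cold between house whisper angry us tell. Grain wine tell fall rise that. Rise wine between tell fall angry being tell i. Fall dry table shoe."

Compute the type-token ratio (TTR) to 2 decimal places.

0.65

N = 26 tokens, V = 17 types.
TTR = V / N = 17 / 26 = 0.65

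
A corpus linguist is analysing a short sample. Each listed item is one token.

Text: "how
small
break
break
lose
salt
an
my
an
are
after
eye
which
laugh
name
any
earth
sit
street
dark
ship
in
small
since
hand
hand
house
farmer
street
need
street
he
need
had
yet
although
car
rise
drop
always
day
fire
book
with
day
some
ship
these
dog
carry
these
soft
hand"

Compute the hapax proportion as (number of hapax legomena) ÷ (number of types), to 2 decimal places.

Frequencies: street:3, hand:3, small:2, break:2, an:2, ship:2, need:2, day:2, these:2, how:1, lose:1, salt:1, my:1, are:1, after:1, eye:1, which:1, laugh:1, name:1, any:1, … (22 more, each freq 1)
Hapax count = 33; type count = 42.
Ratio = 33 / 42 = 0.79

0.79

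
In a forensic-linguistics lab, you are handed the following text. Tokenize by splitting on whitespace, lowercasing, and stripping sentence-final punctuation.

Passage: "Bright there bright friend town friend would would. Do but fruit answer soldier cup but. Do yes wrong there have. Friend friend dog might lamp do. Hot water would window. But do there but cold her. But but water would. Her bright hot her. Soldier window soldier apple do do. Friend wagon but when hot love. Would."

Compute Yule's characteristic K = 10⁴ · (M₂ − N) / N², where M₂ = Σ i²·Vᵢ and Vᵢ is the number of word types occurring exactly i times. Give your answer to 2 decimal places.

Frequencies: but:7, do:6, friend:5, would:5, bright:3, there:3, soldier:3, hot:3, her:3, water:2, window:2, town:1, fruit:1, answer:1, cup:1, yes:1, wrong:1, have:1, dog:1, might:1, … (6 more, each freq 1)
N = 57. Frequency spectrum: V_1=15, V_2=2, V_3=5, V_5=2, V_6=1, V_7=1
M₂ = 1²·15 + 2²·2 + 3²·5 + 5²·2 + 6²·1 + 7²·1 = 203
K = 10000 × (203 − 57) / 57² = 449.37

449.37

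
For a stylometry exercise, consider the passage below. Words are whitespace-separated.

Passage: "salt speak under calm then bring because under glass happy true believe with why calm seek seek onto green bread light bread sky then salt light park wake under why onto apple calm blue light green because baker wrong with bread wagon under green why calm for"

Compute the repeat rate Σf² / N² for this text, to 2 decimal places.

0.05

Frequencies: under:4, calm:4, why:3, green:3, bread:3, light:3, salt:2, then:2, because:2, with:2, seek:2, onto:2, speak:1, bring:1, glass:1, happy:1, true:1, believe:1, sky:1, park:1, … (7 more, each freq 1)
Σf² = 107; N² = 2209
Repeat rate = 107 / 2209 = 0.05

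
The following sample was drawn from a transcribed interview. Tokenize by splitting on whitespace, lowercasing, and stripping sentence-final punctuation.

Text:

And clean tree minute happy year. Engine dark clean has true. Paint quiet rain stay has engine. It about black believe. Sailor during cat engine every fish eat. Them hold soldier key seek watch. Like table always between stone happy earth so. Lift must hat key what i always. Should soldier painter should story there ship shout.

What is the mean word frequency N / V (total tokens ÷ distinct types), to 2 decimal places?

1.19

N = 57 tokens, V = 48 types.
Mean frequency = N / V = 57 / 48 = 1.19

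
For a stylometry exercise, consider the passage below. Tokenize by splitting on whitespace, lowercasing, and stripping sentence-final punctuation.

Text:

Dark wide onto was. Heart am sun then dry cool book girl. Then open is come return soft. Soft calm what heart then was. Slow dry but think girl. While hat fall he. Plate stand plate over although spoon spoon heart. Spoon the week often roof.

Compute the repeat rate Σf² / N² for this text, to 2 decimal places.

Frequencies: heart:3, then:3, spoon:3, was:2, dry:2, girl:2, soft:2, plate:2, dark:1, wide:1, onto:1, am:1, sun:1, cool:1, book:1, open:1, is:1, come:1, return:1, calm:1, … (15 more, each freq 1)
Σf² = 74; N² = 2116
Repeat rate = 74 / 2116 = 0.03

0.03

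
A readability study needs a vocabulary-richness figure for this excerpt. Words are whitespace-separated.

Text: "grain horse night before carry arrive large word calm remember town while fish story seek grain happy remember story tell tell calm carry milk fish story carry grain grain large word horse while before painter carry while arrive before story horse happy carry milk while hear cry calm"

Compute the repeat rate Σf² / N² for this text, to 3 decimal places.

Frequencies: carry:5, grain:4, while:4, story:4, horse:3, before:3, calm:3, arrive:2, large:2, word:2, remember:2, fish:2, happy:2, tell:2, milk:2, night:1, town:1, seek:1, painter:1, hear:1, … (1 more, each freq 1)
Σf² = 138; N² = 2304
Repeat rate = 138 / 2304 = 0.060

0.060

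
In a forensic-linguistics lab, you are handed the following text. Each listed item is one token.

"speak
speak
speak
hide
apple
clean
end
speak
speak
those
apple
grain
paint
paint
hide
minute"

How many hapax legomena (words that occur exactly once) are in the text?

Frequencies: speak:5, hide:2, apple:2, paint:2, clean:1, end:1, those:1, grain:1, minute:1
Hapax (freq=1): clean, end, grain, minute, those

5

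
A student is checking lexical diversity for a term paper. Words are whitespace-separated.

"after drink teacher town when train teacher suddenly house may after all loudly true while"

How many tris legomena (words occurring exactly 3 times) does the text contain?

0

Frequencies: after:2, teacher:2, drink:1, town:1, when:1, train:1, suddenly:1, house:1, may:1, all:1, loudly:1, true:1, while:1
Words with frequency 3: (none)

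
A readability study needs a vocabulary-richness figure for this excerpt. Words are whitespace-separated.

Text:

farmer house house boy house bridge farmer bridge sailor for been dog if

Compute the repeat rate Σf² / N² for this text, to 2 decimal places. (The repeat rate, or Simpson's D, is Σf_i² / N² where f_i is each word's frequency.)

0.14

Frequencies: house:3, farmer:2, bridge:2, boy:1, sailor:1, for:1, been:1, dog:1, if:1
Σf² = 23; N² = 169
Repeat rate = 23 / 169 = 0.14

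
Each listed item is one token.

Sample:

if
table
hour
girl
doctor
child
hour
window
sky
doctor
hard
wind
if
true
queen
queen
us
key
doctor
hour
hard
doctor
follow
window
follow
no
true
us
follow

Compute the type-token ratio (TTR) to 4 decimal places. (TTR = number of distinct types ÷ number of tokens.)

N = 29 tokens, V = 16 types.
TTR = V / N = 16 / 29 = 0.5517

0.5517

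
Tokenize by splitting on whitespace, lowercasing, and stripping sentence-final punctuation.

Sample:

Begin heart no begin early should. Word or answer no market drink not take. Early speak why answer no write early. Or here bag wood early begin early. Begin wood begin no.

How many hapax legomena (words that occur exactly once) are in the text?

12

Frequencies: begin:5, early:5, no:4, or:2, answer:2, wood:2, heart:1, should:1, word:1, market:1, drink:1, not:1, take:1, speak:1, why:1, write:1, here:1, bag:1
Hapax (freq=1): bag, drink, heart, here, market, not, should, speak, take, why, word, write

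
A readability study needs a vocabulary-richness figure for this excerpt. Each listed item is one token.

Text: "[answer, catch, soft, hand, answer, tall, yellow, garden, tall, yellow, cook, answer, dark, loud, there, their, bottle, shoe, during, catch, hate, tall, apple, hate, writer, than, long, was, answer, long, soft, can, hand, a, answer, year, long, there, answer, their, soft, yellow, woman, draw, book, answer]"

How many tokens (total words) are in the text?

46

Tokens: answer, catch, soft, hand, answer, tall, yellow, garden, tall, yellow, cook, answer, dark, loud, there, their, bottle, shoe, during, catch, hate, tall, apple, hate, writer, than, long, was, answer, long, soft, can, hand, a, answer, year, long, there, answer, their, soft, yellow, woman, draw, book, answer
N = 46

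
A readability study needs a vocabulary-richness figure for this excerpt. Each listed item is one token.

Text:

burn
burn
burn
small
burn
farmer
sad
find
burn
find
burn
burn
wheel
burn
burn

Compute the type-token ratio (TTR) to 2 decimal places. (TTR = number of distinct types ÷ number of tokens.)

N = 15 tokens, V = 6 types.
TTR = V / N = 6 / 15 = 0.40

0.40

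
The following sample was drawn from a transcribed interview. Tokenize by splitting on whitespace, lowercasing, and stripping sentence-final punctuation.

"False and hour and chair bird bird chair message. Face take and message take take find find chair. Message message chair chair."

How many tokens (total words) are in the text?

22

Tokens: false, and, hour, and, chair, bird, bird, chair, message, face, take, and, message, take, take, find, find, chair, message, message, chair, chair
N = 22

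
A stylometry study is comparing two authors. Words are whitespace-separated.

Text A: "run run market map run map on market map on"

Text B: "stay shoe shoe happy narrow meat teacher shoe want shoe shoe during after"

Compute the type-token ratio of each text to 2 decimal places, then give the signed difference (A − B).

TTR(A) = 4/10 = 0.40
TTR(B) = 9/13 = 0.69
Difference = 0.40 − 0.69 = -0.29

-0.29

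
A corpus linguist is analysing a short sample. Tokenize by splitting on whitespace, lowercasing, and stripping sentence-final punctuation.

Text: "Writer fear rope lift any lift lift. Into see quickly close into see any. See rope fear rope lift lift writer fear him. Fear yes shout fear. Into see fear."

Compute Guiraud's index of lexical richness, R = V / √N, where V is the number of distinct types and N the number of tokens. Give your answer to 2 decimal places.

2.19

N = 30, V = 12.
√N = 5.477226
R = 12 / 5.477226 = 2.19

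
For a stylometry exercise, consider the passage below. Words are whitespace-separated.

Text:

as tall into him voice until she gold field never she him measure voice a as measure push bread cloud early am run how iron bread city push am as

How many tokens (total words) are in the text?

Tokens: as, tall, into, him, voice, until, she, gold, field, never, she, him, measure, voice, a, as, measure, push, bread, cloud, early, am, run, how, iron, bread, city, push, am, as
N = 30

30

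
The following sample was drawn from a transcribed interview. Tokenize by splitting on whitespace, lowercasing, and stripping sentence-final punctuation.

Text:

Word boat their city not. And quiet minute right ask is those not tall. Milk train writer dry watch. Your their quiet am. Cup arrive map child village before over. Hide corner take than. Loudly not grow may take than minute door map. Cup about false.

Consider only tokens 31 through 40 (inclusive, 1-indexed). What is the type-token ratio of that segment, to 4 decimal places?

0.8000

Segment tokens 31–40: hide, corner, take, than, loudly, not, grow, may, take, than
Segment N = 10, segment V = 8.
TTR = 8 / 10 = 0.8000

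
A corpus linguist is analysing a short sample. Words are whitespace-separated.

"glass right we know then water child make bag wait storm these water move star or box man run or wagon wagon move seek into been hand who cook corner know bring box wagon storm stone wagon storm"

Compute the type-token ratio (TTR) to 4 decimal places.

0.7368

N = 38 tokens, V = 28 types.
TTR = V / N = 28 / 38 = 0.7368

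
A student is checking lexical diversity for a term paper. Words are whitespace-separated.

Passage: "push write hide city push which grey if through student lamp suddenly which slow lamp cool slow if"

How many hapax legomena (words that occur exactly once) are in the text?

Frequencies: push:2, which:2, if:2, lamp:2, slow:2, write:1, hide:1, city:1, grey:1, through:1, student:1, suddenly:1, cool:1
Hapax (freq=1): city, cool, grey, hide, student, suddenly, through, write

8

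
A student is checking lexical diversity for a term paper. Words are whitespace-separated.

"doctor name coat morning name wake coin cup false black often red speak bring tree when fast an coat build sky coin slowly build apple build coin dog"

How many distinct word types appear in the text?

22

Distinct types: {an, apple, black, bring, build, coat, coin, cup, doctor, dog, false, fast, morning, name, often, red, sky, slowly, speak, tree, wake, when}
V = 22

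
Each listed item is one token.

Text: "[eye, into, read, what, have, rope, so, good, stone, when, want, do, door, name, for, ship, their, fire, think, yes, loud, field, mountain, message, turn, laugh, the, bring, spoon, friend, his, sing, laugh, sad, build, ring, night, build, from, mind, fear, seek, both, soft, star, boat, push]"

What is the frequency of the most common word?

2

Frequencies: laugh:2, build:2, eye:1, into:1, read:1, what:1, have:1, rope:1, so:1, good:1, stone:1, when:1, want:1, do:1, door:1, name:1, for:1, ship:1, their:1, fire:1, … (25 more, each freq 1)
Most common: 'laugh' with frequency 2.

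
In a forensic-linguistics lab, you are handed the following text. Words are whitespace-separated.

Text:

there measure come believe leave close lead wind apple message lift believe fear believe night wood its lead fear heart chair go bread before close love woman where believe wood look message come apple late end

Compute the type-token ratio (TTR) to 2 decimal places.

0.72

N = 36 tokens, V = 26 types.
TTR = V / N = 26 / 36 = 0.72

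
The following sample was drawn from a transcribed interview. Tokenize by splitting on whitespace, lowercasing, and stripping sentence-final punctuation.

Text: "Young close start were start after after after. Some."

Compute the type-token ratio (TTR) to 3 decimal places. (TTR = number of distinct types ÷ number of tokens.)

N = 9 tokens, V = 6 types.
TTR = V / N = 6 / 9 = 0.667

0.667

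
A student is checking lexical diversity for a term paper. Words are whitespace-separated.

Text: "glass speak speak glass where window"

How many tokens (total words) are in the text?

Tokens: glass, speak, speak, glass, where, window
N = 6

6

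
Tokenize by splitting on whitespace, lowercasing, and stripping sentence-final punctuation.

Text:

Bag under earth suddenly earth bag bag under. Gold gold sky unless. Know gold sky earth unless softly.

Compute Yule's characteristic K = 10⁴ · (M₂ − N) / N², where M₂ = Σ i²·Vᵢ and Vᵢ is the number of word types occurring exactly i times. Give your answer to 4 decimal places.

740.7407

Frequencies: bag:3, earth:3, gold:3, under:2, sky:2, unless:2, suddenly:1, know:1, softly:1
N = 18. Frequency spectrum: V_1=3, V_2=3, V_3=3
M₂ = 1²·3 + 2²·3 + 3²·3 = 42
K = 10000 × (42 − 18) / 18² = 740.7407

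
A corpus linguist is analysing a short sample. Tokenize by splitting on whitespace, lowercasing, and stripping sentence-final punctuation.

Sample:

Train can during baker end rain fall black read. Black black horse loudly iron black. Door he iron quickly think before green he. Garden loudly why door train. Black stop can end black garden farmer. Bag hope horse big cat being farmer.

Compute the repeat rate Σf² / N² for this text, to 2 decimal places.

Frequencies: black:6, train:2, can:2, end:2, horse:2, loudly:2, iron:2, door:2, he:2, garden:2, farmer:2, during:1, baker:1, rain:1, fall:1, read:1, quickly:1, think:1, before:1, green:1, … (7 more, each freq 1)
Σf² = 92; N² = 1764
Repeat rate = 92 / 1764 = 0.05

0.05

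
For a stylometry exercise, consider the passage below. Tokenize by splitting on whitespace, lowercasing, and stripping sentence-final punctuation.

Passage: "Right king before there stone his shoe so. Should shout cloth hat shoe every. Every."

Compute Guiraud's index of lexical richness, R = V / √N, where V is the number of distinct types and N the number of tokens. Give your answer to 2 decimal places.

N = 15, V = 13.
√N = 3.872983
R = 13 / 3.872983 = 3.36

3.36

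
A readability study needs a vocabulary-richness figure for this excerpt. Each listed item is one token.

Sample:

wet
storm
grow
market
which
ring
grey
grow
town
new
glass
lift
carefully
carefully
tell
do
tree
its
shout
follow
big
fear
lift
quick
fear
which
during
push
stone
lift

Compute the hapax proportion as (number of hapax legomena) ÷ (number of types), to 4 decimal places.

Frequencies: lift:3, grow:2, which:2, carefully:2, fear:2, wet:1, storm:1, market:1, ring:1, grey:1, town:1, new:1, glass:1, tell:1, do:1, tree:1, its:1, shout:1, follow:1, big:1, … (4 more, each freq 1)
Hapax count = 19; type count = 24.
Ratio = 19 / 24 = 0.7917

0.7917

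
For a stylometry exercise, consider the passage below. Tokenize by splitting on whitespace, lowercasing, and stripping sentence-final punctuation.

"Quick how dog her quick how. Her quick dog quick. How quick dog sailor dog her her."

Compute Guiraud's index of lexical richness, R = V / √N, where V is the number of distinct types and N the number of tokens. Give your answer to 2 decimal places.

1.21

N = 17, V = 5.
√N = 4.123106
R = 5 / 4.123106 = 1.21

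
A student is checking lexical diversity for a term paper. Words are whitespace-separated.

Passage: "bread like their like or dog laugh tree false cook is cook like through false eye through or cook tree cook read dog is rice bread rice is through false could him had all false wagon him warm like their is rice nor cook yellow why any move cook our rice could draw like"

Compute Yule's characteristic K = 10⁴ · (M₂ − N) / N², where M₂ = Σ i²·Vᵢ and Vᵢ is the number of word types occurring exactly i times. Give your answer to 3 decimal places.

363.512

Frequencies: cook:6, like:5, false:4, is:4, rice:4, through:3, bread:2, their:2, or:2, dog:2, tree:2, could:2, him:2, laugh:1, eye:1, read:1, had:1, all:1, wagon:1, warm:1, … (7 more, each freq 1)
N = 54. Frequency spectrum: V_1=14, V_2=7, V_3=1, V_4=3, V_5=1, V_6=1
M₂ = 1²·14 + 2²·7 + 3²·1 + 4²·3 + 5²·1 + 6²·1 = 160
K = 10000 × (160 − 54) / 54² = 363.512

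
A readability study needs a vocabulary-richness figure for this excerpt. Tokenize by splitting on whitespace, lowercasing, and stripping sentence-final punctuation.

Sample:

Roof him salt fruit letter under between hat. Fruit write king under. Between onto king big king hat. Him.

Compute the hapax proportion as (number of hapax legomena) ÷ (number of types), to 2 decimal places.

0.50

Frequencies: king:3, him:2, fruit:2, under:2, between:2, hat:2, roof:1, salt:1, letter:1, write:1, onto:1, big:1
Hapax count = 6; type count = 12.
Ratio = 6 / 12 = 0.50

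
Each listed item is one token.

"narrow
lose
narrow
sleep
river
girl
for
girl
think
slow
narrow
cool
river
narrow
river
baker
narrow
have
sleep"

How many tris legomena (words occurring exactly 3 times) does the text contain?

Frequencies: narrow:5, river:3, sleep:2, girl:2, lose:1, for:1, think:1, slow:1, cool:1, baker:1, have:1
Words with frequency 3: river

1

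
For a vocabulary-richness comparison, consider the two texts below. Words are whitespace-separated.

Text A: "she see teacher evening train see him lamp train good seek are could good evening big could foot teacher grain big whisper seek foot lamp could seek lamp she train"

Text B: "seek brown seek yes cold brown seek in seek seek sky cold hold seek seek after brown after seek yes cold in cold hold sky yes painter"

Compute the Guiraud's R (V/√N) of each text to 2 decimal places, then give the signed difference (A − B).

1.01

A: V=15, N=30, R=2.74
B: V=9, N=27, R=1.73
Difference = 2.74 − 1.73 = 1.01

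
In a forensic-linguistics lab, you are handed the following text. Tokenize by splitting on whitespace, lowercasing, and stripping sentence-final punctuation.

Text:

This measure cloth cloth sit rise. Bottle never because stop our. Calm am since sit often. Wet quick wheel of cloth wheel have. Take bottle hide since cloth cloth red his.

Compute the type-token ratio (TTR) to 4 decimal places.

N = 31 tokens, V = 23 types.
TTR = V / N = 23 / 31 = 0.7419

0.7419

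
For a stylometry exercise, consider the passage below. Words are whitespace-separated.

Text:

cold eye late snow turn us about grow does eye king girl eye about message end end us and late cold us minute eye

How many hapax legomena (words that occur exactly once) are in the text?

Frequencies: eye:4, us:3, cold:2, late:2, about:2, end:2, snow:1, turn:1, grow:1, does:1, king:1, girl:1, message:1, and:1, minute:1
Hapax (freq=1): and, does, girl, grow, king, message, minute, snow, turn

9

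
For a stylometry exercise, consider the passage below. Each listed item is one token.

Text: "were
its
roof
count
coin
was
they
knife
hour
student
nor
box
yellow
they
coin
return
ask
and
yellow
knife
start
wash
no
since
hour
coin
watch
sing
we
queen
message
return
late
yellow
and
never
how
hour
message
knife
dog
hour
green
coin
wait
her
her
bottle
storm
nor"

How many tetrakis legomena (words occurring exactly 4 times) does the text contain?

Frequencies: coin:4, hour:4, knife:3, yellow:3, they:2, nor:2, return:2, and:2, message:2, her:2, were:1, its:1, roof:1, count:1, was:1, student:1, box:1, ask:1, start:1, wash:1, … (14 more, each freq 1)
Words with frequency 4: coin, hour

2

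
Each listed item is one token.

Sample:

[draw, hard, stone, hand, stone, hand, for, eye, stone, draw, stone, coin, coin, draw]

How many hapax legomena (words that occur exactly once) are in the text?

Frequencies: stone:4, draw:3, hand:2, coin:2, hard:1, for:1, eye:1
Hapax (freq=1): eye, for, hard

3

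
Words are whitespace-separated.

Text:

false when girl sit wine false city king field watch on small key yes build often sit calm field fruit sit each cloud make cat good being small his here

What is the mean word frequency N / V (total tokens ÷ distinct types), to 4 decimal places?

N = 30 tokens, V = 25 types.
Mean frequency = N / V = 30 / 25 = 1.2000

1.2000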